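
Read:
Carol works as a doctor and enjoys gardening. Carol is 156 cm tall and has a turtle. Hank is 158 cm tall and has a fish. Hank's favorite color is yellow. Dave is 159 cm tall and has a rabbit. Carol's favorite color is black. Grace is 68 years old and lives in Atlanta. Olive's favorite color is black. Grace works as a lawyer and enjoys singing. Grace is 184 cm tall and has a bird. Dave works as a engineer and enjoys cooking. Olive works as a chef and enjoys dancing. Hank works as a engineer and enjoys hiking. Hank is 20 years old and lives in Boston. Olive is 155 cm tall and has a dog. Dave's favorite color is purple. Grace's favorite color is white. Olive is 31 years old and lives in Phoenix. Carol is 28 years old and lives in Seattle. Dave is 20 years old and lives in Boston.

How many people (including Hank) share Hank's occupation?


Hank is a engineer. Count = 2

2


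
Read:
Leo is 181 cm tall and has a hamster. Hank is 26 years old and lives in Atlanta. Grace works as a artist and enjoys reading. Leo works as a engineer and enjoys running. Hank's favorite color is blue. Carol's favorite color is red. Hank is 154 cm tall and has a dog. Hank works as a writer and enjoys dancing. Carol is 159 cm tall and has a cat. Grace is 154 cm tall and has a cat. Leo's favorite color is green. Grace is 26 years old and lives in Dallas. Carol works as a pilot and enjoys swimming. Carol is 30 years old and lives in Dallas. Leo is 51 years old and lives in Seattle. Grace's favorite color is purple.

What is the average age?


Sum=133, n=4, avg=33.25

33.25


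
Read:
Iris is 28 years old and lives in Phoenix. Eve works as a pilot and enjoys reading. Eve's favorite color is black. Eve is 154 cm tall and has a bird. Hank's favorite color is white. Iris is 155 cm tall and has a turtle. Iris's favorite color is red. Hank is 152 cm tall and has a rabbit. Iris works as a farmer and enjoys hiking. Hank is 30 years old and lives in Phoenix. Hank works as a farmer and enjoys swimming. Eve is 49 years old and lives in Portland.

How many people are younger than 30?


Filter: 1

1


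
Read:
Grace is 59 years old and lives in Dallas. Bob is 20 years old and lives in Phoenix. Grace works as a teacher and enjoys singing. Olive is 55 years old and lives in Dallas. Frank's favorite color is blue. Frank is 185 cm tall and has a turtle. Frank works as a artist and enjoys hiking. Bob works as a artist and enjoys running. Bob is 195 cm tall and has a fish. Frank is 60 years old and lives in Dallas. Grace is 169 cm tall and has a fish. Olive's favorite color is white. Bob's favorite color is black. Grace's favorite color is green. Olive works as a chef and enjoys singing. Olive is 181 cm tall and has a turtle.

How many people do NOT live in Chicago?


Not in Chicago: 4

4


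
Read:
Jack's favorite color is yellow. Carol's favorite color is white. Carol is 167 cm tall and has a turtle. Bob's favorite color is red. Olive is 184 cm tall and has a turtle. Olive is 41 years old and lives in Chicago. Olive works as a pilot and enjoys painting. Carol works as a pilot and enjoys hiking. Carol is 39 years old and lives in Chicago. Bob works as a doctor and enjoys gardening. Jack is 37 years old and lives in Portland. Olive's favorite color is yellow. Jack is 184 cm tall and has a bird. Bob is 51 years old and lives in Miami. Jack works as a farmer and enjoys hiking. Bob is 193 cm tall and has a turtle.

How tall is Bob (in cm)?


Bob is 193 cm tall

193


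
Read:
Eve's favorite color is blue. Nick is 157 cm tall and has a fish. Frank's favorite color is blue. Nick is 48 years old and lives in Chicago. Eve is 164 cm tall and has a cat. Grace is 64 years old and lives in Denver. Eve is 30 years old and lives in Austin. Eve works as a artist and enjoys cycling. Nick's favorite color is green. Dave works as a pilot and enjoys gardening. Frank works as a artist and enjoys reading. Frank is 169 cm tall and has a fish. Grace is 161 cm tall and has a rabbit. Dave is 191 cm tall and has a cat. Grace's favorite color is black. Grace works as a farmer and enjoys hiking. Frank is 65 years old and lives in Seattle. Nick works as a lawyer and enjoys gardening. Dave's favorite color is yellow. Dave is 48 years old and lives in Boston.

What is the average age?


Sum=255, n=5, avg=51

51


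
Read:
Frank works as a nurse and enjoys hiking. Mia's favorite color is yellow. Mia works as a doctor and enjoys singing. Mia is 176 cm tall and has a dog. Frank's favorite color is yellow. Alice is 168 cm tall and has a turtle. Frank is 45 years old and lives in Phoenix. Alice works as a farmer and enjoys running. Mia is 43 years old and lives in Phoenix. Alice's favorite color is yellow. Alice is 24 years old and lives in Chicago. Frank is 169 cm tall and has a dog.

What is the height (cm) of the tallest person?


Tallest: Mia at 176 cm

176


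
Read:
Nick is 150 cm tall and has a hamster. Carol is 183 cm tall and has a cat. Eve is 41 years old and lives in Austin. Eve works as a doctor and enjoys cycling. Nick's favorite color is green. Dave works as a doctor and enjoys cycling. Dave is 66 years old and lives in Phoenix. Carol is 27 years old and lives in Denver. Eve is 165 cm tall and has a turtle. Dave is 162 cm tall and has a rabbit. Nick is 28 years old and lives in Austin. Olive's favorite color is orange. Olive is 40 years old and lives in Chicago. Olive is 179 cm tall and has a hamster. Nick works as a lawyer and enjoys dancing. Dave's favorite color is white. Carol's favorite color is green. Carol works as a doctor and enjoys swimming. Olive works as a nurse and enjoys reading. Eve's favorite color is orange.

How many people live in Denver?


Count in Denver: 1

1


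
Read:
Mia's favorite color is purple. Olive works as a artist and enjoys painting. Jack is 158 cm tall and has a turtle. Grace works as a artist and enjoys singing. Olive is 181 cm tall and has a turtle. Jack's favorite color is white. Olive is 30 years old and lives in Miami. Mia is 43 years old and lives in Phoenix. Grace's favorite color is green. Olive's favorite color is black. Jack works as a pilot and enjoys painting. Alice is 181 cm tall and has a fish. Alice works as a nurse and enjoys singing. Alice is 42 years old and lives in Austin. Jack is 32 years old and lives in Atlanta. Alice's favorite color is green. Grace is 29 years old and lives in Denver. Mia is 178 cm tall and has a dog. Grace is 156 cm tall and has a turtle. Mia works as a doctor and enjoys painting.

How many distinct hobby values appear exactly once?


Unique hobby values: 0

0


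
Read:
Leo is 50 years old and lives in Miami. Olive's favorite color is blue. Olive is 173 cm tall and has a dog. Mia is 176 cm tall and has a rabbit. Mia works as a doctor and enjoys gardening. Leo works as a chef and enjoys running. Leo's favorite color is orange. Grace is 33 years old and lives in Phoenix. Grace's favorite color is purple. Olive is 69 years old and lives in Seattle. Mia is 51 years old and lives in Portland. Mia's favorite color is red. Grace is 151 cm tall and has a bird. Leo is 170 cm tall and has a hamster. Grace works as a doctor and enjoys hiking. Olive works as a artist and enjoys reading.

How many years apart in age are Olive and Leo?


69 vs 50, diff = 19

19


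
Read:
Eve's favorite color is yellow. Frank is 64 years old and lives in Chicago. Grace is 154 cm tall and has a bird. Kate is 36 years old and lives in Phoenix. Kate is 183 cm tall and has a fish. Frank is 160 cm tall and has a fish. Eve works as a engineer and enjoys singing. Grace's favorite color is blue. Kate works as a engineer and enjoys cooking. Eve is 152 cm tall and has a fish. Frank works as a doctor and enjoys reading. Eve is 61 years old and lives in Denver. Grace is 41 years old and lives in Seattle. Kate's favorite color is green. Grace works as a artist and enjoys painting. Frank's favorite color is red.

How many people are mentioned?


People: Eve, Frank, Grace, Kate. Count = 4

4


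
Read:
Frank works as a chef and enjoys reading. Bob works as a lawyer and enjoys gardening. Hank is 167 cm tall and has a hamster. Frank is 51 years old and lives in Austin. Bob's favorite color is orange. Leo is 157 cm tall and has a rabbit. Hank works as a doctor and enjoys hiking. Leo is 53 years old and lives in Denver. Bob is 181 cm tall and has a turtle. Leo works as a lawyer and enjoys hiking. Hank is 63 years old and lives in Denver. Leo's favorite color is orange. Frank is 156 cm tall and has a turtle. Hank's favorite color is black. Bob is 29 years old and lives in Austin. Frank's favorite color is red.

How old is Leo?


Leo is 53 years old

53


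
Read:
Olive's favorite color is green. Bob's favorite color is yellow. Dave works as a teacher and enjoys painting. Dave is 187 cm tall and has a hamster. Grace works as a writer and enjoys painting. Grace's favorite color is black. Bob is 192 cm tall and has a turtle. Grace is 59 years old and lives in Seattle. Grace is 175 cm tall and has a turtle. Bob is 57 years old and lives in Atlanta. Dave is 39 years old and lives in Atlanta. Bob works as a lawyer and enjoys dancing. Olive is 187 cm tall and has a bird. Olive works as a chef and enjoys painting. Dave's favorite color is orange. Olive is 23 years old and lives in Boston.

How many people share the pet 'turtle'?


Count: 2

2


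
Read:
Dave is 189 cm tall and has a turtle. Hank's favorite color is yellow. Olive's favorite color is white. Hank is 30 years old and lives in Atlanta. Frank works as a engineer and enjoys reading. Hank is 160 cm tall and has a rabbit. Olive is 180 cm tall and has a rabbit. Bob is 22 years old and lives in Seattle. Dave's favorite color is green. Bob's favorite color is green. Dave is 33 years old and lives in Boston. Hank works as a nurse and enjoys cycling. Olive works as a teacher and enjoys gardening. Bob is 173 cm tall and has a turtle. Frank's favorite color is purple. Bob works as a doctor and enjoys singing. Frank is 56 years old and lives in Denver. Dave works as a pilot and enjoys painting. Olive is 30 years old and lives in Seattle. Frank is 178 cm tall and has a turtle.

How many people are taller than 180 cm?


Taller than 180: 1

1


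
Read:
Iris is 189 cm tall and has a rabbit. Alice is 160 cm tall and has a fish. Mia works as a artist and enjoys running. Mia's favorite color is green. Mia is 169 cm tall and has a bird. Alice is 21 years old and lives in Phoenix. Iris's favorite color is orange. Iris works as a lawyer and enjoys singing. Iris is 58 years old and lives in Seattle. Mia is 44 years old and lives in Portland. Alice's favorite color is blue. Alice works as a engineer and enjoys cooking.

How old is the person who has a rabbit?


Person with rabbit is Iris, age 58

58


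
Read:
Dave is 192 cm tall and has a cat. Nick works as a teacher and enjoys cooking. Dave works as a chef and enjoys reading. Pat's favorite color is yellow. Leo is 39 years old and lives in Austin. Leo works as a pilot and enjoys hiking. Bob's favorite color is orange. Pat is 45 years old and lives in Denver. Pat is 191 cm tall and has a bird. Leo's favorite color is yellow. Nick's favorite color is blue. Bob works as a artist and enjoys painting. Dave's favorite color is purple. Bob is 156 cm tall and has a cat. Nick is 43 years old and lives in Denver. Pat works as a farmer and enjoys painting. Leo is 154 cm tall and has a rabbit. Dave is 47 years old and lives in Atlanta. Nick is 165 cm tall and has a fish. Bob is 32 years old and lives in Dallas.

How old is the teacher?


The teacher is Nick, age 43

43


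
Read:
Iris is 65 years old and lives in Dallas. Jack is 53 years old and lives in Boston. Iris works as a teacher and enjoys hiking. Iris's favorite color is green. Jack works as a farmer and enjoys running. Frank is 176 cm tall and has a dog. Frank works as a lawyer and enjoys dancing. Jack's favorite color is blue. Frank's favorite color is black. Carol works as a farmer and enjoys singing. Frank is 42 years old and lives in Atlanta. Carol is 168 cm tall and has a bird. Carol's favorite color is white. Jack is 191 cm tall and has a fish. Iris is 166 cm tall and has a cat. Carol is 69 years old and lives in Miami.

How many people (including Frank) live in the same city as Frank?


Frank lives in Atlanta. Count = 1

1


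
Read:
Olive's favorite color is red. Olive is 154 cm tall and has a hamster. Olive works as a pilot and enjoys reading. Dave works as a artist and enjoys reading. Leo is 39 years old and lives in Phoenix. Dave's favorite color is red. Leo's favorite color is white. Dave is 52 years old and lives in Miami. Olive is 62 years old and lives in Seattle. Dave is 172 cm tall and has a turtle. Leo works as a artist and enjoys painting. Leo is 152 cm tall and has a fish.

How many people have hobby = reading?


Count: 2

2


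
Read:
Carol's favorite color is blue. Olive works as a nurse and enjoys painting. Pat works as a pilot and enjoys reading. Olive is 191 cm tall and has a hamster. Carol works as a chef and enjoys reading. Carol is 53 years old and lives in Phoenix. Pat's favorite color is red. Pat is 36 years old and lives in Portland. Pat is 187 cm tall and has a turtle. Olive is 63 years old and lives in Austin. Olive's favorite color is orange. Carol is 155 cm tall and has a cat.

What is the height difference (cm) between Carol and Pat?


|155 - 187| = 32

32


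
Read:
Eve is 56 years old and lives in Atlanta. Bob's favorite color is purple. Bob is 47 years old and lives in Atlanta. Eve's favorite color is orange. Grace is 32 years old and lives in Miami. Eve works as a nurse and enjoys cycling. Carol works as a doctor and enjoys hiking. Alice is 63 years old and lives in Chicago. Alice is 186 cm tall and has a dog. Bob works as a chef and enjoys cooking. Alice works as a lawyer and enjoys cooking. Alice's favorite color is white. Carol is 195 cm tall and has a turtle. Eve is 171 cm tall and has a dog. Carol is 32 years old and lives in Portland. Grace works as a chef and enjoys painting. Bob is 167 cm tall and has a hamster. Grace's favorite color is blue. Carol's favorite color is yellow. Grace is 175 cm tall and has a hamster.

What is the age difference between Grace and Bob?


|32 - 47| = 15

15


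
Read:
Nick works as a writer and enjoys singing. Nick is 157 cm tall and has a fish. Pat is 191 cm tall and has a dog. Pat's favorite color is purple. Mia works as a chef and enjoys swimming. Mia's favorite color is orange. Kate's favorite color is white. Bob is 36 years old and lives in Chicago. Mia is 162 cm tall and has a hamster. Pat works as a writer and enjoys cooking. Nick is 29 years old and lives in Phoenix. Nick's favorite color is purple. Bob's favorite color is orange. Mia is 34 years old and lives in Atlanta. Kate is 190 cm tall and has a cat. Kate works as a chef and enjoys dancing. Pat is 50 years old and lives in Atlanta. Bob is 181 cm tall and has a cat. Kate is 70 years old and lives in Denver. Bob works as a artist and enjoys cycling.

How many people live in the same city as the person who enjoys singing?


Person with hobby singing is Nick, city Phoenix. Count = 1

1


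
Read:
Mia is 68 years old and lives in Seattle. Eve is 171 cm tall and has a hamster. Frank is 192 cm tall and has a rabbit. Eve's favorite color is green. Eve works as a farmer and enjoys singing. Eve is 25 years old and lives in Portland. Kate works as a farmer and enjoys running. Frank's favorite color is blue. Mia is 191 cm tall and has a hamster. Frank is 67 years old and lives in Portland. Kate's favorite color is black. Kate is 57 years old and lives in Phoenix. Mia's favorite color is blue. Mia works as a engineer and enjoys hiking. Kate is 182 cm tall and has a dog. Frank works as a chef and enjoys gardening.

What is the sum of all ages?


57+68+25+67 = 217

217


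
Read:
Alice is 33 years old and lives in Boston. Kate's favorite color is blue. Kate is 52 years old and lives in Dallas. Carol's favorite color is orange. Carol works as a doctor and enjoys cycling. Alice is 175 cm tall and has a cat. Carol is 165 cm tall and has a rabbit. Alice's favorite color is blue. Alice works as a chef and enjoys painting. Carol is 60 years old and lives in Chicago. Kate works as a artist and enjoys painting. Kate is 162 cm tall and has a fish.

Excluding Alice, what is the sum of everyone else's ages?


Sum (excluding Alice): 112

112


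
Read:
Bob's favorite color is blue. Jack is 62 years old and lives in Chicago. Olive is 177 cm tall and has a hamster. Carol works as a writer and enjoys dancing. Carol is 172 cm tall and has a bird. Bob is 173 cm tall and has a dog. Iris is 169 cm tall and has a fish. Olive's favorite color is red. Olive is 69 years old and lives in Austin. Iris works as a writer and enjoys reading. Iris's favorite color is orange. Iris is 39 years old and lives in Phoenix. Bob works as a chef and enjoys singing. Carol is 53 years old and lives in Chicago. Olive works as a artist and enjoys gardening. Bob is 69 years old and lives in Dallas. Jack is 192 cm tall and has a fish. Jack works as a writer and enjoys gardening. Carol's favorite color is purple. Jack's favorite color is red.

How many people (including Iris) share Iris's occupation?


Iris is a writer. Count = 3

3


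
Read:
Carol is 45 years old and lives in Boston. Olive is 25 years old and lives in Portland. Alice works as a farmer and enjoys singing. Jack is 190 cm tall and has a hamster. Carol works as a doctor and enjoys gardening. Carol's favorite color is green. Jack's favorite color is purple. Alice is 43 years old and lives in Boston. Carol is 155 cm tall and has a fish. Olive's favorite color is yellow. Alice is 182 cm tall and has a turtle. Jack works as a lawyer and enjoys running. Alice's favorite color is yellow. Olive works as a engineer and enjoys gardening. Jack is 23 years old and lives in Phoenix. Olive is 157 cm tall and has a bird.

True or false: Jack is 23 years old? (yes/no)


Jack is actually 23. yes

yes


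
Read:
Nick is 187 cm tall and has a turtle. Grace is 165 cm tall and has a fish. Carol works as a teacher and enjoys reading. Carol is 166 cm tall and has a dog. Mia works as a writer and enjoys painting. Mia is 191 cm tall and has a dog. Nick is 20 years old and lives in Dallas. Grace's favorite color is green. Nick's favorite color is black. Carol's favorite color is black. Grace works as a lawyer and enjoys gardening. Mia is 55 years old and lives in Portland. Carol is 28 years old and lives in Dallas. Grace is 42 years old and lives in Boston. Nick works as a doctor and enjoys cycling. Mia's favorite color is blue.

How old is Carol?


Carol is 28 years old

28


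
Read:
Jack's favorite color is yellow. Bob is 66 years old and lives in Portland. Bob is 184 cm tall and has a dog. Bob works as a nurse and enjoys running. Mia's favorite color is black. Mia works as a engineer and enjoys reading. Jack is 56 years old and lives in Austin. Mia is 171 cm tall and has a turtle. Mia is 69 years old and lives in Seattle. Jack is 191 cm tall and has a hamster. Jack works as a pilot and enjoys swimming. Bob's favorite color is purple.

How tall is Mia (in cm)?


Mia is 171 cm tall

171


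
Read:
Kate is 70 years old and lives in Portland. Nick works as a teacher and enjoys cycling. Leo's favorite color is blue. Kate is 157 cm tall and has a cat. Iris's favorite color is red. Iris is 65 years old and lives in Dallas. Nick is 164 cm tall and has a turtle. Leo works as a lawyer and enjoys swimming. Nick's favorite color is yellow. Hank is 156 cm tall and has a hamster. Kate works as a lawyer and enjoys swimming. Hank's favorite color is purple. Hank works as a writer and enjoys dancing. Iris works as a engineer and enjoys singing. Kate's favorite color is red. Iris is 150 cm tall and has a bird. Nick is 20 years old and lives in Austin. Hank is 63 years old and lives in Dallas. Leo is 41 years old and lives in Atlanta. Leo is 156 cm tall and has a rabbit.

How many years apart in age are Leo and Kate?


41 vs 70, diff = 29

29


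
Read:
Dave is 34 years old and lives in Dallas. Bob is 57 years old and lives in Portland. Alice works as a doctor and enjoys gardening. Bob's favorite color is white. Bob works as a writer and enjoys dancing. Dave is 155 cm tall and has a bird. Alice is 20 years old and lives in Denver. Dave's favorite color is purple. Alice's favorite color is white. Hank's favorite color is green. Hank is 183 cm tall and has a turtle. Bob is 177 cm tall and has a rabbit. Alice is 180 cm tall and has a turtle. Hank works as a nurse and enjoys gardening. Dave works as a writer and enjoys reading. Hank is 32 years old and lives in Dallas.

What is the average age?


Sum=143, n=4, avg=35.75

35.75


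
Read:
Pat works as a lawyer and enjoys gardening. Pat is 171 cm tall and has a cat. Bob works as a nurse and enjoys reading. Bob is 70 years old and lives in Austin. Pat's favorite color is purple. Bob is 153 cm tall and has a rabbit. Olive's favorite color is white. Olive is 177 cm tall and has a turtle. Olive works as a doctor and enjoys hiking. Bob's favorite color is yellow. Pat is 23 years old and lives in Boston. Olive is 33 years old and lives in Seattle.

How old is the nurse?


The nurse is Bob, age 70

70


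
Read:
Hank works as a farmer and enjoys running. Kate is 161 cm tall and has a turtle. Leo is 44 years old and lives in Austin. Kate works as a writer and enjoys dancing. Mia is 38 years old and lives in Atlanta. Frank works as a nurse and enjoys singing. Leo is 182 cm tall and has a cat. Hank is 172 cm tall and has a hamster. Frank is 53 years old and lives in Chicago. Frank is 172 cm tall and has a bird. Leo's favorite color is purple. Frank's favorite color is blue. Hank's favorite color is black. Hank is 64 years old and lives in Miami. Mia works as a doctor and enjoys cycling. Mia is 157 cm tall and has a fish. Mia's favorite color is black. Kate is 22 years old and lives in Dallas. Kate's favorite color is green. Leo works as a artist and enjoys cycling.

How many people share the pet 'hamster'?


Count: 1

1


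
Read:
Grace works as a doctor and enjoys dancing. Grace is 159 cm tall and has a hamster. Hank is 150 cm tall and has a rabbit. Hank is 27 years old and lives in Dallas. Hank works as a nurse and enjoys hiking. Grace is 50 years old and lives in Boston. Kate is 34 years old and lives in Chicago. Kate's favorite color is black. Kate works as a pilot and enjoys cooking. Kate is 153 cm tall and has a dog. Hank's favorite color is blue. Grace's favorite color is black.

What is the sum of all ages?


50+34+27 = 111

111


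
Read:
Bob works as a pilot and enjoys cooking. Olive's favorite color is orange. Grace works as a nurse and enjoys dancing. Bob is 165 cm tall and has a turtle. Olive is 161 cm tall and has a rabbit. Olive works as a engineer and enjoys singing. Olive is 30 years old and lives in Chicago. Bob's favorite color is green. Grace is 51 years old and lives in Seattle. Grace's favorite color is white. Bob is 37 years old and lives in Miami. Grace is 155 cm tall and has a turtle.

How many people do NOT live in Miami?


Not in Miami: 2

2


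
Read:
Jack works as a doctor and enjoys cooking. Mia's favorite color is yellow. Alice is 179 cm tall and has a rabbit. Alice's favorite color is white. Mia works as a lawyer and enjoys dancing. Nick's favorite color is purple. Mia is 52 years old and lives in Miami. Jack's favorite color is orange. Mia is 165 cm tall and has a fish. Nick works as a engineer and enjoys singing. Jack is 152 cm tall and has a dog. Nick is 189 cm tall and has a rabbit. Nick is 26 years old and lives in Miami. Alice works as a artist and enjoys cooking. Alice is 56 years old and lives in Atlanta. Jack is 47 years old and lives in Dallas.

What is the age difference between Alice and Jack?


|56 - 47| = 9

9


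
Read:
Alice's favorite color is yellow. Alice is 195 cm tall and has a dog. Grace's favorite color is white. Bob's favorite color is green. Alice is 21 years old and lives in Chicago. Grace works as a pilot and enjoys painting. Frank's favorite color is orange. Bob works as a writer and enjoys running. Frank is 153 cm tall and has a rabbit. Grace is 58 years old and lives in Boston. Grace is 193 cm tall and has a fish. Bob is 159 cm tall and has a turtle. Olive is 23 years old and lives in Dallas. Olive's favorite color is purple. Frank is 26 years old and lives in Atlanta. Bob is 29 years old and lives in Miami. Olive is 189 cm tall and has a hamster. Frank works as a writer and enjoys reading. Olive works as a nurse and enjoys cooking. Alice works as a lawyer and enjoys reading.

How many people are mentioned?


People: Frank, Olive, Alice, Bob, Grace. Count = 5

5


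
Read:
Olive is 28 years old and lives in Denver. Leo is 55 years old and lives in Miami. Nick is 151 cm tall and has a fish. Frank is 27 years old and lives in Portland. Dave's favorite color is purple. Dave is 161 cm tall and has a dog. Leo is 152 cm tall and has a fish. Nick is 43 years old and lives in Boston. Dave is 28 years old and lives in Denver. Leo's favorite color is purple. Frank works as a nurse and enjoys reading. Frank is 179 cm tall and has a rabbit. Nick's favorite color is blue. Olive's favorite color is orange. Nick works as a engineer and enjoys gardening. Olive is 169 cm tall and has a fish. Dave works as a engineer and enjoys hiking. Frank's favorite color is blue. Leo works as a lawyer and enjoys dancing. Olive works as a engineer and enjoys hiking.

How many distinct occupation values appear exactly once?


Unique occupation values: 2

2


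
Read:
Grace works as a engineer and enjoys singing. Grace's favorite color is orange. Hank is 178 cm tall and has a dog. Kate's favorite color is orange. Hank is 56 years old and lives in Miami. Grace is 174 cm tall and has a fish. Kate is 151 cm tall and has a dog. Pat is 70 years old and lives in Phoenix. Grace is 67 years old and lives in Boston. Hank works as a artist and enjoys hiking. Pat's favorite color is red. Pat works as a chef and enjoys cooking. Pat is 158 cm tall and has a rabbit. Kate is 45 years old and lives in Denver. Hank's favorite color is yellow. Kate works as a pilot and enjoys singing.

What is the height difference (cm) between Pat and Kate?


|158 - 151| = 7

7


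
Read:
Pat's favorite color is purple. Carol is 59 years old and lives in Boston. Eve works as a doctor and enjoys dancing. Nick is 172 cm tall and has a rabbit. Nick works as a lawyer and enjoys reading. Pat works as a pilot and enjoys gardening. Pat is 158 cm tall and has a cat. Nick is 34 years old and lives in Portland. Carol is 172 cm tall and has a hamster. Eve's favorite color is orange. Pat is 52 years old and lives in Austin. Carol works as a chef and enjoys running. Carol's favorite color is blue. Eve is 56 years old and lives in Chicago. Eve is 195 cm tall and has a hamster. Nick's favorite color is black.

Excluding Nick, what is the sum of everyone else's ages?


Sum (excluding Nick): 167

167


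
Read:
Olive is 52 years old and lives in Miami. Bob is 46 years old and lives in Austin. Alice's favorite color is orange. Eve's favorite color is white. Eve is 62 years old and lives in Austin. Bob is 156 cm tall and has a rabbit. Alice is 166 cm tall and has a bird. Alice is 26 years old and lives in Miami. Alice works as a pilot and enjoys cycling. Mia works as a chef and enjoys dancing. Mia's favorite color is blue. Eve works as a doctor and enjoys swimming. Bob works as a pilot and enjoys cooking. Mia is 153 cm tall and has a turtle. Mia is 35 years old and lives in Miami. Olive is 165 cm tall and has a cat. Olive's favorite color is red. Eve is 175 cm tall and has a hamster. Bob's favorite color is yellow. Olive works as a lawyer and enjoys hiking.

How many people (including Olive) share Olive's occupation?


Olive is a lawyer. Count = 1

1


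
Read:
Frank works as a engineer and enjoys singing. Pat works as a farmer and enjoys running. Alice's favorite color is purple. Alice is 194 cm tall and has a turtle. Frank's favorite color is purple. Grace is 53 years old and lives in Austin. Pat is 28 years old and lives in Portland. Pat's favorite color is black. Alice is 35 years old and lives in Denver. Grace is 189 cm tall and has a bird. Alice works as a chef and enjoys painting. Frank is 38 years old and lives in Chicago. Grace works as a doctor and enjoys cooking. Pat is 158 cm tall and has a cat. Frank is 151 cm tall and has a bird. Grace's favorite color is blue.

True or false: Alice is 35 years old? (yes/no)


Alice is actually 35. yes

yes


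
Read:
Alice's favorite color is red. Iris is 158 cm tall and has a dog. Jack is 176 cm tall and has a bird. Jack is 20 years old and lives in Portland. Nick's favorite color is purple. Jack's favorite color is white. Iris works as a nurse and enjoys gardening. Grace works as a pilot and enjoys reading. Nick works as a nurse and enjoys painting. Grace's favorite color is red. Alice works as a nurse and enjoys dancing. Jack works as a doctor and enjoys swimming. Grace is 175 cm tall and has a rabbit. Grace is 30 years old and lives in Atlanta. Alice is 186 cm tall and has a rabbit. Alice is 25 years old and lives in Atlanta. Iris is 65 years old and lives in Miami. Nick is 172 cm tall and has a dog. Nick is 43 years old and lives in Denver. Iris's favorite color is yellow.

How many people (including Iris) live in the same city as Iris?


Iris lives in Miami. Count = 1

1


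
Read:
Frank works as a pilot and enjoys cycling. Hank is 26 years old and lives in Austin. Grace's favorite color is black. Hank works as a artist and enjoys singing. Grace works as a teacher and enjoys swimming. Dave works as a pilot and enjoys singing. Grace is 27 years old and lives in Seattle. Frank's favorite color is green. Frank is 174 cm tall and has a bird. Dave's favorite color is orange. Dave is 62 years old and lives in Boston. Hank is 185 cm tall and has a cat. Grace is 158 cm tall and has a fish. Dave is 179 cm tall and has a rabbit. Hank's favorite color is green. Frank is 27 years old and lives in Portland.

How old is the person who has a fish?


Person with fish is Grace, age 27

27


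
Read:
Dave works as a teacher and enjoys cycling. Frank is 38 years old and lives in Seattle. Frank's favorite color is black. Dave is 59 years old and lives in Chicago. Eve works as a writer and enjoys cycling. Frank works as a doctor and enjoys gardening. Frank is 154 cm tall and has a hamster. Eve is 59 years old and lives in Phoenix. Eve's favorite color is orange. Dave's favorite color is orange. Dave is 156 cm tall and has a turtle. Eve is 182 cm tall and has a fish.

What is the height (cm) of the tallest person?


Tallest: Eve at 182 cm

182


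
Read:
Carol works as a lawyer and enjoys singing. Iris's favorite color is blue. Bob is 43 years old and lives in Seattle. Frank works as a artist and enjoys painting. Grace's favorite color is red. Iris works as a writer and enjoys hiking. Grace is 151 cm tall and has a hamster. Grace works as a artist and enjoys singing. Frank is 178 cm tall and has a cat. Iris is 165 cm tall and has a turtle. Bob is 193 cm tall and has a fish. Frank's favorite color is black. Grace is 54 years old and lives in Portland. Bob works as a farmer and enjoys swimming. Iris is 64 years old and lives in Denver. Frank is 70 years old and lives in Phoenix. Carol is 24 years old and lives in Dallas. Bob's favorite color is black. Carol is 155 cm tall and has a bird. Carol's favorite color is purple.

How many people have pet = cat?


Count: 1

1


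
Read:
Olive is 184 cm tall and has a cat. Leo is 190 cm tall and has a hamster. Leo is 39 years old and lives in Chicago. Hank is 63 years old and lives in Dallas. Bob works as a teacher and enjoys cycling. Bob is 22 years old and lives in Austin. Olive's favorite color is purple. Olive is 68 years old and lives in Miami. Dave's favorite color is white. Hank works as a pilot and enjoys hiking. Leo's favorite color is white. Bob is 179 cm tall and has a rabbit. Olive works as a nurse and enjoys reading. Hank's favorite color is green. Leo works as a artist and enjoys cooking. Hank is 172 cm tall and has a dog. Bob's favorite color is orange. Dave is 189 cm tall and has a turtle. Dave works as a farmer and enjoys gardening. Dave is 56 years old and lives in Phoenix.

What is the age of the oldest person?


Oldest: Olive at 68

68


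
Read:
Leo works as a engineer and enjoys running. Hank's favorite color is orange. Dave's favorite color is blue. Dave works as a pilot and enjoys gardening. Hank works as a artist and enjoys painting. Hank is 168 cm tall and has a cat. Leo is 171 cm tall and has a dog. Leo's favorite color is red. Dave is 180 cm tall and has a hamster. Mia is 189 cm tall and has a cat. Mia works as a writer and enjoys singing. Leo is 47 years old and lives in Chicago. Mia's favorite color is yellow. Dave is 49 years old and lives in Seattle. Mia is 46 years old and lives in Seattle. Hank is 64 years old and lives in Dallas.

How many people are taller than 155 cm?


Taller than 155: 4

4


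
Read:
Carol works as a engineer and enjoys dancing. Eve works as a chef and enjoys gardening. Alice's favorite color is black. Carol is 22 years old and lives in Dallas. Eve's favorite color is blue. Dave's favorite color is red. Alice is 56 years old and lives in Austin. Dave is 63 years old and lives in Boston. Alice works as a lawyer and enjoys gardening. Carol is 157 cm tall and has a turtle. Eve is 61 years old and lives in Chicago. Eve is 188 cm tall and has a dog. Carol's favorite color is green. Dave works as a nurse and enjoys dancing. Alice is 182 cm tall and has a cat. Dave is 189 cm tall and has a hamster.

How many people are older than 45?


Filter: 3

3


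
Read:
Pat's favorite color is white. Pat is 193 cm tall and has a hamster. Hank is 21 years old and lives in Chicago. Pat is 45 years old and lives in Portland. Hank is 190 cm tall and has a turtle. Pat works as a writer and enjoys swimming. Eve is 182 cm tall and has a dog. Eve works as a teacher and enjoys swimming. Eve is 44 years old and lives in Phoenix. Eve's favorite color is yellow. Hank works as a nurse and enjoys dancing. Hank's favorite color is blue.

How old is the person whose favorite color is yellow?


Person with favorite color=yellow is Eve, age 44

44


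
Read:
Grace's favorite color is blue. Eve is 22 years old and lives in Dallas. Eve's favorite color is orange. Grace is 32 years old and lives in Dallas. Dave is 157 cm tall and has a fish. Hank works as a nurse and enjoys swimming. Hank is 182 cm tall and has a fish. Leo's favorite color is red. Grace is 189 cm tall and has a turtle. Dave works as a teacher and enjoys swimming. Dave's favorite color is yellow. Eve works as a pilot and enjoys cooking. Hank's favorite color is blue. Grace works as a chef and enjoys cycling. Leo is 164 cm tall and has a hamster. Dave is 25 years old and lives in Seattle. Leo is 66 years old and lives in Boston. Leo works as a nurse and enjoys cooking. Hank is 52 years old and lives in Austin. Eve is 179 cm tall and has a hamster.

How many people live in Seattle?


Count in Seattle: 1

1


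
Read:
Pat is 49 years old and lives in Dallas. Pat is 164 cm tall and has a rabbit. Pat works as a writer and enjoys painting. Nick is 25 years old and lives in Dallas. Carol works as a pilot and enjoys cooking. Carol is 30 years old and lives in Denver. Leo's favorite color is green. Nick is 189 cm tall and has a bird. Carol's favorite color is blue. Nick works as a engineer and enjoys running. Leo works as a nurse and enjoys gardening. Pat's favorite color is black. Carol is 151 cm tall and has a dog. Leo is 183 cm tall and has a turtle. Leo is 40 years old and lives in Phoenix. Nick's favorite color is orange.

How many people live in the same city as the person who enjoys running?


Person with hobby running is Nick, city Dallas. Count = 2

2


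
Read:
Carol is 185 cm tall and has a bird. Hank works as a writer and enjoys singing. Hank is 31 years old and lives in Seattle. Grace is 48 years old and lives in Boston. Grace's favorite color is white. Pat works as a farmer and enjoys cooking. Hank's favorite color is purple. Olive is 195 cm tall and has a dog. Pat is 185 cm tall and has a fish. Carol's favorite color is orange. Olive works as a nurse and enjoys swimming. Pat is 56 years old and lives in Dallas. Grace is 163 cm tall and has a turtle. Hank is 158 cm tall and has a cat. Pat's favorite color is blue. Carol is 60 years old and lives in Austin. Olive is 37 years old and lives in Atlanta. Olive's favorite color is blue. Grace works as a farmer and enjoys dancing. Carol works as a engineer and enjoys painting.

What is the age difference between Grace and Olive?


|48 - 37| = 11

11


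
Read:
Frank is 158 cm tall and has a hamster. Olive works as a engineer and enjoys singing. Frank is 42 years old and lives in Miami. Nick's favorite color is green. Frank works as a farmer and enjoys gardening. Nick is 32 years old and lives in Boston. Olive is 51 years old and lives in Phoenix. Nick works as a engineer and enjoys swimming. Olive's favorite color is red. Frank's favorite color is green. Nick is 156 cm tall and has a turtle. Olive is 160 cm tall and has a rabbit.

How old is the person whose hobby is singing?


Person with hobby=singing is Olive, age 51

51


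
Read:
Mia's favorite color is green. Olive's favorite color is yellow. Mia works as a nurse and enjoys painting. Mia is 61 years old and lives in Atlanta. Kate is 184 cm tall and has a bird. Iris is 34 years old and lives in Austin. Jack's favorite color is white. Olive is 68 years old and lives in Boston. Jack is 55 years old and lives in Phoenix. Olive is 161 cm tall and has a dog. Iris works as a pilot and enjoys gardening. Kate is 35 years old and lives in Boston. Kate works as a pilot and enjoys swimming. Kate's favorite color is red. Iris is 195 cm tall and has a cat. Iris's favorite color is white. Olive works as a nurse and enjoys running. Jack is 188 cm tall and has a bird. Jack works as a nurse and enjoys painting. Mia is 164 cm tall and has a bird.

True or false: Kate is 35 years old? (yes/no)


Kate is actually 35. yes

yes


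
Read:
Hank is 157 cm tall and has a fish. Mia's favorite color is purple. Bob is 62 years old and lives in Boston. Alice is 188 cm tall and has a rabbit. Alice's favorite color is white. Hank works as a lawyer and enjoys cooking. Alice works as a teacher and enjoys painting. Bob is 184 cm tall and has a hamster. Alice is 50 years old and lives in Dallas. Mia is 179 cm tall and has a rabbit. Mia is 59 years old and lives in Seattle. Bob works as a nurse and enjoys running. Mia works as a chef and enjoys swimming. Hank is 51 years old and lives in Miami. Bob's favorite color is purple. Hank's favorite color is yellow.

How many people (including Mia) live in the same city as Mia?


Mia lives in Seattle. Count = 1

1


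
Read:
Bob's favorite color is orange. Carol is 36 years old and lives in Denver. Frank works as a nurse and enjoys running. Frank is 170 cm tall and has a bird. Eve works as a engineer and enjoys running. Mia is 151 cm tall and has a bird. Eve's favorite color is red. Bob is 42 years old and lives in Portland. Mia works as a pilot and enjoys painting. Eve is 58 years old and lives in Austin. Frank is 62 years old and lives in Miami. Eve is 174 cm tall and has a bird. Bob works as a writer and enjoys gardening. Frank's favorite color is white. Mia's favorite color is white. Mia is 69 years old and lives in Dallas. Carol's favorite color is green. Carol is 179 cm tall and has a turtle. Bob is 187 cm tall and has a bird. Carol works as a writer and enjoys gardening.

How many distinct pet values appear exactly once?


Unique pet values: 1

1


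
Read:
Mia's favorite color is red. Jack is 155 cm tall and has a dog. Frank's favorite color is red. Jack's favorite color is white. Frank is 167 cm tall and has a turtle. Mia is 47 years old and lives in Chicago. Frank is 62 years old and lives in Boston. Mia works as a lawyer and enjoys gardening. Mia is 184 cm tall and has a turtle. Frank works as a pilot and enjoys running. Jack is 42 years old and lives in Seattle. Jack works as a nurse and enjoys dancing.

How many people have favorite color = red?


Count: 2

2
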